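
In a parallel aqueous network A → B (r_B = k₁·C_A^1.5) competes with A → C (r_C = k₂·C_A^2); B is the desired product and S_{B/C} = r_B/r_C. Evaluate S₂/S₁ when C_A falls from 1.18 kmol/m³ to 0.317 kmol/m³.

1.93

S_{B/C} = (k₁/k₂)·C_A^-0.5, so S₂/S₁ = (C_{A,2}/C_{A,1})^-0.5.
= (0.317/1.18)^(-0.5) = (0.2686)^(-0.5) = 1.93.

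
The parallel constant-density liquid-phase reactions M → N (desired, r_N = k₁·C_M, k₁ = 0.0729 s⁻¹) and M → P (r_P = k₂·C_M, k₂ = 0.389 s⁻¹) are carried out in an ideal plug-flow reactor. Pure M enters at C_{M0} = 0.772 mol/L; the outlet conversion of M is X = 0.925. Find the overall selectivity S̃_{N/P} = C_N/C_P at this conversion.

C_M = C_{M0}(1−X) = 0.05790 mol/L.
Both paths are first order in M, so the instantaneous fraction to N is constant: dC_N/d(−C_M) = k₁/(k₁+k₂) = 0.1578.
C_N = 0.1578·(C_{M0}−C_M) = 0.1578×0.7141 = 0.113 mol/L.
C_P = (C_{M0}−C_M)−C_N = 0.6014 mol/L; S̃_{N/P} = 0.1127/0.6014 = 0.187.

0.187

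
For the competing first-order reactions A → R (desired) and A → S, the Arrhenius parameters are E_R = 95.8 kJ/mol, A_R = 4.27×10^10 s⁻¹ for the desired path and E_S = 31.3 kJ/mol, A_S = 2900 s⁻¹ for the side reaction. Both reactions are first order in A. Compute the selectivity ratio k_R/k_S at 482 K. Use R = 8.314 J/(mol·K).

Since both paths have the same order in A, the concentration cancels and S_{R/S} = k_R/k_S = (A_R/A_S)·exp[(E_S−E_R)/(RT)].
(E_S−E_R)/(RT) = (31.3−95.8)×10³/(8.314×482) = -64500/4007 = -16.10.
k_R/k_S = (4.27×10^10/2900)·exp(-16.10) = 1.472×10^7 × 1.023×10^-7 = 1.51.
Since E_R > E_S, raising the temperature improves selectivity toward R.

1.51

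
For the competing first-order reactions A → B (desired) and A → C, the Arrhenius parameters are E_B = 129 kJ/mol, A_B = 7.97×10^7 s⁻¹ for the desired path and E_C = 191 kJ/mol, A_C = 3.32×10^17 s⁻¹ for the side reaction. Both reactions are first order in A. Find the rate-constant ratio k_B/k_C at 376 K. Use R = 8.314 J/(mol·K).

With equal orders, S_{B/C} = k_B/k_C = (A_B/A_C)·exp[(E_C−E_B)/(RT)].
(E_C−E_B)/(RT) = (191−129)×10³/(8.314×376) = 62000/3126 = 19.83.
k_B/k_C = (7.97×10^7/3.32×10^17)·exp(19.83) = 2.401×10^-10 × 4.106×10^8 = 0.0986.
Since E_B < E_C, lowering the temperature improves selectivity toward B.

0.0986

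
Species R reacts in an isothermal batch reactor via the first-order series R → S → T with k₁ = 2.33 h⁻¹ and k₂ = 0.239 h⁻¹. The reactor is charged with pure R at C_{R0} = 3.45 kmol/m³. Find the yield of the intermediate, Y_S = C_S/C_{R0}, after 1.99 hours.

0.682

Solving the coupled first-order balances gives C_S(t) = [k₁/(k₂−k₁)]·C_{R0}·(e^(−k₁t) − e^(−k₂t)).
e^(−k₁t) = e^(−2.33×1.99) = e^(−4.637) = 0.009690; e^(−k₂t) = e^(−0.4756) = 0.6215.
C_S = 2.33×3.45/(0.239−2.33) × (0.009690−0.6215) = (-3.844)×(-0.6118) = 2.352 kmol/m³.
Y_S = C_S/C_{R0} = 2.352/3.45 = 0.682.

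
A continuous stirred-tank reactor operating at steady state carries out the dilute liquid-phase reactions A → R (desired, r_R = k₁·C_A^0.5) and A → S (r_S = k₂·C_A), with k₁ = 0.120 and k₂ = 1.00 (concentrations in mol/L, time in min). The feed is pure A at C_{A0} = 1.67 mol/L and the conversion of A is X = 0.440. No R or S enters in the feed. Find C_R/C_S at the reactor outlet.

0.124

Exit C_A = C_{A0}(1−X) = 1.67×0.560 = 0.9352 mol/L.
Rates in a CSTR are evaluated at the outlet concentration: r_R = 0.120×0.9352^0.5 = 0.1160, r_S = 1.00×0.9352 = 0.9352.
Overall selectivity = C_R/C_S = r_Rτ/(r_Sτ) = r_R/r_S = 0.124.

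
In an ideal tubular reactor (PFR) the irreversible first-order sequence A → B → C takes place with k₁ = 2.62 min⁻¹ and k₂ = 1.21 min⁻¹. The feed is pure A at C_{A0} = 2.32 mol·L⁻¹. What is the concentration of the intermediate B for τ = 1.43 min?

For first-order series with pure A initially, C_B(τ) = k₁C_{A0}/(k₂−k₁)·(e^(−k₁τ) − e^(−k₂τ)).
e^(−k₁τ) = e^(−2.62×1.43) = e^(−3.747) = 0.02360; e^(−k₂τ) = e^(−1.730) = 0.1772.
C_B = 2.62×2.32/(1.21−2.62) × (0.02360−0.1772) = (-4.311)×(-0.1536) = 0.6623 mol·L⁻¹.

0.662 mol·L⁻¹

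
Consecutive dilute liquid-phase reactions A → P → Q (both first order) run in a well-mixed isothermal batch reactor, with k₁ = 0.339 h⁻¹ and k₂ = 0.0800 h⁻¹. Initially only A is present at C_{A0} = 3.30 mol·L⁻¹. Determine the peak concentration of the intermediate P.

2.11 mol·L⁻¹

For a first-order series the maximum intermediate yield is C_{P,max}/C_{A0} = (k₁/k₂)^[k₂/(k₂−k₁)].
= (0.339/0.0800)^(0.0800/(0.0800−0.339)) = (4.237)^(-0.3089) = 0.6402.
C_{P,max} = 0.6402×3.30 = 2.11 mol·L⁻¹.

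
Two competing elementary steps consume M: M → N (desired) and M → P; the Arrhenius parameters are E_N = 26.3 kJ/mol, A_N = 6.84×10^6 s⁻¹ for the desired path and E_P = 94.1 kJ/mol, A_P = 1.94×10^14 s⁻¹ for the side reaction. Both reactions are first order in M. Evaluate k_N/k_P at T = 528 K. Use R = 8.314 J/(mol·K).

0.180

Since both paths have the same order in M, the concentration cancels and S_{N/P} = k_N/k_P = (A_N/A_P)·exp[(E_P−E_N)/(RT)].
(E_P−E_N)/(RT) = (94.1−26.3)×10³/(8.314×528) = 67800/4390 = 15.44.
k_N/k_P = (6.84×10^6/1.94×10^14)·exp(15.44) = 3.526×10^-8 × 5.101×10^6 = 0.180.
Since E_N < E_P, lowering the temperature improves selectivity toward N.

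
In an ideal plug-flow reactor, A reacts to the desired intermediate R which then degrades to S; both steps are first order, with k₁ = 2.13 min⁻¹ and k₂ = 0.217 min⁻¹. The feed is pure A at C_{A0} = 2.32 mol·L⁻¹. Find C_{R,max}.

Evaluating C_R at τ_opt = ln(k₂/k₁)/(k₂−k₁) gives C_{R,max}/C_{A0} = (k₁/k₂)^[k₂/(k₂−k₁)].
= (2.13/0.217)^(0.217/(0.217−2.13)) = (9.816)^(-0.1134) = 0.7718.
C_{R,max} = 0.7718×2.32 = 1.79 mol·L⁻¹.

1.79 mol·L⁻¹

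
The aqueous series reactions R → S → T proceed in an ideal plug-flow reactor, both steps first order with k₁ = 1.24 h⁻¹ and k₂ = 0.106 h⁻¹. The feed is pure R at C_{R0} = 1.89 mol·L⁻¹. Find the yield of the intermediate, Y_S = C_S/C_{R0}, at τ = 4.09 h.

0.702

For first-order series with pure R initially, C_S(τ) = k₁C_{R0}/(k₂−k₁)·(e^(−k₁τ) − e^(−k₂τ)).
e^(−k₁τ) = e^(−1.24×4.09) = e^(−5.072) = 0.006272; e^(−k₂τ) = e^(−0.4335) = 0.6482.
C_S = 1.24×1.89/(0.106−1.24) × (0.006272−0.6482) = (-2.067)×(-0.6419) = 1.327 mol·L⁻¹.
Y_S = C_S/C_{R0} = 1.327/1.89 = 0.702.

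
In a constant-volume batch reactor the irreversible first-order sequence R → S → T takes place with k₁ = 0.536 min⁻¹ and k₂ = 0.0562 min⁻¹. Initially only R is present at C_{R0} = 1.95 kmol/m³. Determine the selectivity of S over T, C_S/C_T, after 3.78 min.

For first-order series with pure R initially, C_S(t) = k₁C_{R0}/(k₂−k₁)·(e^(−k₁t) − e^(−k₂t)).
e^(−k₁t) = e^(−0.536×3.78) = e^(−2.026) = 0.1319; e^(−k₂t) = e^(−0.2124) = 0.8086.
C_S = 0.536×1.95/(0.0562−0.536) × (0.1319−0.8086) = (-2.178)×(-0.6768) = 1.474 kmol/m³.
C_R = C_{R0}e^(−k₁t) = 0.2571 kmol/m³, so C_T = C_{R0}−C_R−C_S = 0.2186 kmol/m³; C_S/C_T = 6.74.

6.74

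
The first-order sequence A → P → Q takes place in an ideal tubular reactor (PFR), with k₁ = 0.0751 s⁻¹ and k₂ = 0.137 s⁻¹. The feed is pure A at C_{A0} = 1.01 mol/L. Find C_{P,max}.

Evaluating C_P at τ_opt = ln(k₂/k₁)/(k₂−k₁) gives C_{P,max}/C_{A0} = (k₁/k₂)^[k₂/(k₂−k₁)].
= (0.0751/0.137)^(0.137/(0.137−0.0751)) = (0.5482)^(2.213) = 0.2643.
C_{P,max} = 0.2643×1.01 = 0.267 mol/L.

0.267 mol/L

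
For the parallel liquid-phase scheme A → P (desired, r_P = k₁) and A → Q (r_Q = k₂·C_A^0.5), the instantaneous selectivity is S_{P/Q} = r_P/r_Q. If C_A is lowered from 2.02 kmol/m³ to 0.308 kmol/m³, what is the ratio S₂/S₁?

2.56

S_{P/Q} = (k₁/k₂)·C_A^-0.5, so S₂/S₁ = (C_{A,2}/C_{A,1})^-0.5.
= (0.308/2.02)^(-0.5) = (0.1525)^(-0.5) = 2.56.
Selectivity toward P rises as C_A falls — low-concentration operation is favoured.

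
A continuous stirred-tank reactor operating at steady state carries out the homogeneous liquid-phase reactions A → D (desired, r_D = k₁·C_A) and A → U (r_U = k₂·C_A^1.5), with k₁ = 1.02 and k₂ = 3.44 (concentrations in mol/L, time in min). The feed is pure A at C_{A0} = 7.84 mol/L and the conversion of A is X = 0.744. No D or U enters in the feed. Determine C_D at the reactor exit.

Exit C_A = C_{A0}(1−X) = 7.84×0.256 = 2.007 mol/L.
In a CSTR the entire volume is at exit conditions, so r_D = 1.02×2.007 = 2.047 and r_U = 3.44×2.007^1.5 = 9.781.
Fraction of consumed A going to D: r_D/(r_D+r_U) = 0.1731.
C_D = 0.1731·C_{A0}·X = 0.1731×7.84×0.744 = 1.01 mol/L.

1.01 mol/L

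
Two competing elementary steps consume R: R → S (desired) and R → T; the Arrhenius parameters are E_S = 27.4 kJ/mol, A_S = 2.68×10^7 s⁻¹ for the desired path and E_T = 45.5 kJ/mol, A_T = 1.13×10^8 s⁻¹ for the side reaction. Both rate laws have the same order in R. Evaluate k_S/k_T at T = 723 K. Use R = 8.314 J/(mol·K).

k_S/k_T = (A_S/A_T)·exp[−(E_S−E_T)/(RT)] = (A_S/A_T)·exp[(E_T−E_S)/(RT)].
(E_T−E_S)/(RT) = (45.5−27.4)×10³/(8.314×723) = 18100/6011 = 3.011.
k_S/k_T = (2.68×10^7/1.13×10^8)·exp(3.011) = 0.2372 × 20.31 = 4.82.
Since E_S < E_T, lowering the temperature improves selectivity toward S.

4.82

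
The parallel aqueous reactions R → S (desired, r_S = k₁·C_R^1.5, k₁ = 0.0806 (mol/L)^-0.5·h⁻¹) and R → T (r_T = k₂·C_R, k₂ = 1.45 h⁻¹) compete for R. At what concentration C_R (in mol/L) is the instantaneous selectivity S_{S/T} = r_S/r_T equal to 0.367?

43.6 mol/L

S_{S/T} = (k₁/k₂)·C_R^0.5 ⇒ C_R = (S·k₂/k₁)^(2).
= (0.367×1.45/0.0806)^(2) = (6.602)^(2) = 43.6 mol/L.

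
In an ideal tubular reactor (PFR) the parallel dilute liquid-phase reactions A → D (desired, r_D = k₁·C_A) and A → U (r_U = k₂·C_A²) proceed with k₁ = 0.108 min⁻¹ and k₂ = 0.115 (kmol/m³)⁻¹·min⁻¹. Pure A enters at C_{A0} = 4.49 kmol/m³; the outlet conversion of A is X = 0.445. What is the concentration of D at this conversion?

0.431 kmol/m³

C_A = C_{A0}(1−X) = 2.492 kmol/m³.
Along a PFR/batch, dC_D/dC_A = −r_D/(r_D+r_U) = −k₁/(k₁+k₂·C_A).
Integrating from C_{A0} to C_A: C_D = (0.108/0.115)·ln[(0.108+0.115·4.49)/(0.108+0.115·2.49)] = 0.9391·ln(0.6244/0.3946) = 0.4310 kmol/m³.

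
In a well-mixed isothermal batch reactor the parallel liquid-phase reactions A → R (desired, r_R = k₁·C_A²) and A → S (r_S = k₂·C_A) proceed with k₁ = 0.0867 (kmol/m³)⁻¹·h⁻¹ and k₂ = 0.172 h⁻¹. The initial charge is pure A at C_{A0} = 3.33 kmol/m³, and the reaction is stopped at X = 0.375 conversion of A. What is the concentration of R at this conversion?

0.717 kmol/m³

C_A = C_{A0}(1−X) = 2.081 kmol/m³.
Along a PFR/batch, dC_S/dC_A = −r_S/(r_R+r_S) = −k₂/(k₂+k₁·C_A).
Integrating from C_{A0} to C_A: C_S = (0.172/0.0867)·ln[(0.172+0.0867·3.33)/(0.172+0.0867·2.08)] = 1.984·ln(0.4607/0.3524) = 0.5314 kmol/m³.
Then C_R = (C_{A0}−C_A) − C_S = 1.249 − 0.5314 = 0.7173 kmol/m³.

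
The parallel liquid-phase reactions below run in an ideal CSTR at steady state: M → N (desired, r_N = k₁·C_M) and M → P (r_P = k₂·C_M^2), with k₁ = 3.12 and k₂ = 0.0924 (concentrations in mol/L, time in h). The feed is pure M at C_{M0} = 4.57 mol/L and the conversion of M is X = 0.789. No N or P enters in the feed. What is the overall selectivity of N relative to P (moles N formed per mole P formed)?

Exit C_M = C_{M0}(1−X) = 4.57×0.211 = 0.9643 mol/L.
Rates in a CSTR are evaluated at the outlet concentration: r_N = 3.12×0.9643 = 3.009, r_P = 0.0924×0.9643^2 = 0.08592.
Overall selectivity = C_N/C_P = r_Nτ/(r_Pτ) = r_N/r_P = 35.0.

35.0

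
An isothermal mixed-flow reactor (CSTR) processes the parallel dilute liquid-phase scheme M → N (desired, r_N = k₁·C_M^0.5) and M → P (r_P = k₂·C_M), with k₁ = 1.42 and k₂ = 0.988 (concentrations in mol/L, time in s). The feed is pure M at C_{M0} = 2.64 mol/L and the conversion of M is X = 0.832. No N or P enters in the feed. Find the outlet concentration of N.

1.50 mol/L

Exit C_M = C_{M0}(1−X) = 2.64×0.168 = 0.4435 mol/L.
Rates in a CSTR are evaluated at the outlet concentration: r_N = 1.42×0.4435^0.5 = 0.9457, r_P = 0.988×0.4435 = 0.4382.
Fraction of consumed M going to N: r_N/(r_N+r_P) = 0.6834.
C_N = 0.6834·C_{M0}·X = 0.6834×2.64×0.832 = 1.50 mol/L.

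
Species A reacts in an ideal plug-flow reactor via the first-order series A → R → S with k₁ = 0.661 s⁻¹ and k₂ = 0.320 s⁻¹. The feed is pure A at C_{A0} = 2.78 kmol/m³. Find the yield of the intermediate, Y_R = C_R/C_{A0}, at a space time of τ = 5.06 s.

Solving the coupled first-order balances gives C_R(τ) = [k₁/(k₂−k₁)]·C_{A0}·(e^(−k₁τ) − e^(−k₂τ)).
e^(−k₁τ) = e^(−0.661×5.06) = e^(−3.345) = 0.03527; e^(−k₂τ) = e^(−1.619) = 0.1981.
C_R = 0.661×2.78/(0.320−0.661) × (0.03527−0.1981) = (-5.389)×(-0.1628) = 0.8772 kmol/m³.
Y_R = C_R/C_{A0} = 0.8772/2.78 = 0.316.

0.316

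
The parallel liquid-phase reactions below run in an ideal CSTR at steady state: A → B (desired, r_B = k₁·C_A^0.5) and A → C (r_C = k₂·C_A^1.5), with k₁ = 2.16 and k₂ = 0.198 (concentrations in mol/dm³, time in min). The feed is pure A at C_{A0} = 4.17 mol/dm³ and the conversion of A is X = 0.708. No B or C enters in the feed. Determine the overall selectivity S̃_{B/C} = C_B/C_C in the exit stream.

8.96

Exit C_A = C_{A0}(1−X) = 4.17×0.292 = 1.218 mol/dm³.
A CSTR operates uniformly at the exit composition, giving r_B = 2.383 and r_C = 0.2660 (each k·C_A^n at C_A = 1.218).
Overall selectivity = C_B/C_C = r_Bτ/(r_Cτ) = r_B/r_C = 8.96.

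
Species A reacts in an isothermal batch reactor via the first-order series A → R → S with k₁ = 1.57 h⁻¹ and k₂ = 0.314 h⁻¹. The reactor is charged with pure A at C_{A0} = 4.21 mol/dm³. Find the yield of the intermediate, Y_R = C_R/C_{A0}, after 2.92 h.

Solving the coupled first-order balances gives C_R(t) = [k₁/(k₂−k₁)]·C_{A0}·(e^(−k₁t) − e^(−k₂t)).
e^(−k₁t) = e^(−1.57×2.92) = e^(−4.584) = 0.01021; e^(−k₂t) = e^(−0.9169) = 0.3998.
C_R = 1.57×4.21/(0.314−1.57) × (0.01021−0.3998) = (-5.263)×(-0.3896) = 2.050 mol/dm³.
Y_R = C_R/C_{A0} = 2.050/4.21 = 0.487.

0.487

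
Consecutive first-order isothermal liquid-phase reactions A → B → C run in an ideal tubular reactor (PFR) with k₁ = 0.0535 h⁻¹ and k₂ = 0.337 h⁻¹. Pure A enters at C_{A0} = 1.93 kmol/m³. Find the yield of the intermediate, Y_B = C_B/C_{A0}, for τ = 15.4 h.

Solving the coupled first-order balances gives C_B(τ) = [k₁/(k₂−k₁)]·C_{A0}·(e^(−k₁τ) − e^(−k₂τ)).
e^(−k₁τ) = e^(−0.0535×15.4) = e^(−0.8239) = 0.4387; e^(−k₂τ) = e^(−5.190) = 0.005573.
C_B = 0.0535×1.93/(0.337−0.0535) × (0.4387−0.005573) = 0.3642×0.4331 = 0.1578 kmol/m³.
Y_B = C_B/C_{A0} = 0.1578/1.93 = 0.0817.

0.0817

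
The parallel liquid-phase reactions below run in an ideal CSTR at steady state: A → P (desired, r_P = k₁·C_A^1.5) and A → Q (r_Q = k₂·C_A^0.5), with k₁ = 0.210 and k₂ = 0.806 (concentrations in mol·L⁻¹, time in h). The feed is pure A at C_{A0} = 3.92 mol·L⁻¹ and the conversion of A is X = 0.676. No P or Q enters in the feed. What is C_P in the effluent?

Exit C_A = C_{A0}(1−X) = 3.92×0.324 = 1.270 mol·L⁻¹.
Rates in a CSTR are evaluated at the outlet concentration: r_P = 0.210×1.270^1.5 = 0.3006, r_Q = 0.806×1.270^0.5 = 0.9083.
Fraction of consumed A going to P: r_P/(r_P+r_Q) = 0.2486.
C_P = 0.2486·C_{A0}·X = 0.2486×3.92×0.676 = 0.659 mol·L⁻¹.

0.659 mol·L⁻¹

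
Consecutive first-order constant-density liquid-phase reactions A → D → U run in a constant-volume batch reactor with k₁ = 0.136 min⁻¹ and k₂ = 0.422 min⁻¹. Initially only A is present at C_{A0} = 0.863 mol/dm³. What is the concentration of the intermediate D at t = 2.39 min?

The intermediate concentration in a first-order A→B→C sequence is C_D = k₁C_{A0}(e^(−k₁t) − e^(−k₂t))/(k₂−k₁).
e^(−k₁t) = e^(−0.136×2.39) = e^(−0.3250) = 0.7225; e^(−k₂t) = e^(−1.009) = 0.3647.
C_D = 0.136×0.863/(0.422−0.136) × (0.7225−0.3647) = 0.4104×0.3578 = 0.1468 mol/dm³.

0.147 mol/dm³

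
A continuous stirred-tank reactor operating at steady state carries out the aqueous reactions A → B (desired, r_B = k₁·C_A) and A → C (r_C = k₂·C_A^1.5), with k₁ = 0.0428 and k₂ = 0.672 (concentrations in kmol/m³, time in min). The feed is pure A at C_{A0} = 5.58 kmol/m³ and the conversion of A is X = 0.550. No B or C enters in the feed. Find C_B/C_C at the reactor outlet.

Exit C_A = C_{A0}(1−X) = 5.58×0.450 = 2.511 kmol/m³.
Rates in a CSTR are evaluated at the outlet concentration: r_B = 0.0428×2.511 = 0.1075, r_C = 0.672×2.511^1.5 = 2.674.
Overall selectivity = C_B/C_C = r_Bτ/(r_Cτ) = r_B/r_C = 0.0402.

0.0402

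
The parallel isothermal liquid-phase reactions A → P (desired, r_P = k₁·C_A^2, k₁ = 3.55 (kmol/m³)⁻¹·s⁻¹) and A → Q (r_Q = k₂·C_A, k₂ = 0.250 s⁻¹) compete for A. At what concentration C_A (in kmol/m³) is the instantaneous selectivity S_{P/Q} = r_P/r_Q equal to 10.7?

0.754 kmol/m³

S_{P/Q} = (k₁/k₂)·C_A ⇒ C_A = S·k₂/k₁.
= 10.7×0.250/3.55 = 0.754 kmol/m³.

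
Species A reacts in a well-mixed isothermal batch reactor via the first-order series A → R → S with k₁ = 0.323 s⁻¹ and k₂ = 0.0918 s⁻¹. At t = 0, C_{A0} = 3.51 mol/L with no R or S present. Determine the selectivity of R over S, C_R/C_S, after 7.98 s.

The intermediate concentration in a first-order A→B→C sequence is C_R = k₁C_{A0}(e^(−k₁t) − e^(−k₂t))/(k₂−k₁).
e^(−k₁t) = e^(−0.323×7.98) = e^(−2.578) = 0.07596; e^(−k₂t) = e^(−0.7326) = 0.4807.
C_R = 0.323×3.51/(0.0918−0.323) × (0.07596−0.4807) = (-4.904)×(-0.4047) = 1.985 mol/L.
C_A = C_{A0}e^(−k₁t) = 0.2666 mol/L, so C_S = C_{A0}−C_A−C_R = 1.259 mol/L; C_R/C_S = 1.58.

1.58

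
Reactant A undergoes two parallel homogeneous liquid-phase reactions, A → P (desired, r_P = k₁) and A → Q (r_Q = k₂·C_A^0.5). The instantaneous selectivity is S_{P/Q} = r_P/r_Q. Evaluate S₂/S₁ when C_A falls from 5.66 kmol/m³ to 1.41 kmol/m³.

2.00

S_{P/Q} = (k₁/k₂)·C_A^-0.5, so S₂/S₁ = (C_{A,2}/C_{A,1})^-0.5.
= (1.41/5.66)^(-0.5) = (0.2491)^(-0.5) = 2.00.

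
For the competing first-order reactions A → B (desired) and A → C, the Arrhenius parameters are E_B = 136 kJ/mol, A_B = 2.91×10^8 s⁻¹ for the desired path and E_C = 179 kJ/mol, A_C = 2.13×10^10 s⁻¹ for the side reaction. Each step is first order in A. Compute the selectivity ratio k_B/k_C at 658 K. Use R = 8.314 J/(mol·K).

35.4

Since both paths have the same order in A, the concentration cancels and S_{B/C} = k_B/k_C = (A_B/A_C)·exp[(E_C−E_B)/(RT)].
(E_C−E_B)/(RT) = (179−136)×10³/(8.314×658) = 43000/5471 = 7.860.
k_B/k_C = (2.91×10^8/2.13×10^10)·exp(7.860) = 0.01366 × 2592 = 35.4.
Since E_B < E_C, lowering the temperature improves selectivity toward B.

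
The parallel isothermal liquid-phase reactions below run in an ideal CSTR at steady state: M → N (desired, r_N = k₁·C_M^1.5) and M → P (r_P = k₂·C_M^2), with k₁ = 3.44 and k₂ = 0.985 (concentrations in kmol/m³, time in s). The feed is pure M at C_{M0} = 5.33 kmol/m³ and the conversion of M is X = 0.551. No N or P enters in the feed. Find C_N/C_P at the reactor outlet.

Exit C_M = C_{M0}(1−X) = 5.33×0.449 = 2.393 kmol/m³.
A CSTR operates uniformly at the exit composition, giving r_N = 12.74 and r_P = 5.641 (each k·C_M^n at C_M = 2.393).
Overall selectivity = C_N/C_P = r_Nτ/(r_Pτ) = r_N/r_P = 2.26.

2.26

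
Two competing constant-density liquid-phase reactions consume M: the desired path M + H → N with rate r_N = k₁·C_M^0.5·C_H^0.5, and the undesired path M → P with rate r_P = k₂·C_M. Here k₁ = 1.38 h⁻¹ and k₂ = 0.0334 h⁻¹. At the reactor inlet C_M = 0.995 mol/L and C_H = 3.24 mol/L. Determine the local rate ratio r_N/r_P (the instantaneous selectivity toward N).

74.6

S_{N/P} = r_N/r_P = (k₁·C_M^0.5·C_H^0.5)/(k₂·C_M) = (k₁/k₂)·C_M^-0.5·C_H^0.5.
= (1.38×0.9950^0.5×3.240^0.5) / (0.0334×0.9950) = 2.478/0.03323 = 74.6.
The undesired path is higher order in M, so low C_M (CSTR or dilute feed) favours N.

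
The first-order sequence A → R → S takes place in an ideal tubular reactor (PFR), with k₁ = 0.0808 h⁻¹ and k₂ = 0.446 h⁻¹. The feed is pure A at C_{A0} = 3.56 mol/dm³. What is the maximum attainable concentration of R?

0.442 mol/dm³

At the optimum, C_{R,max}/C_{A0} = (k₁/k₂)^[k₂/(k₂−k₁)].
= (0.0808/0.446)^(0.446/(0.446−0.0808)) = (0.1812)^(1.221) = 0.1241.
C_{R,max} = 0.1241×3.56 = 0.442 mol/dm³.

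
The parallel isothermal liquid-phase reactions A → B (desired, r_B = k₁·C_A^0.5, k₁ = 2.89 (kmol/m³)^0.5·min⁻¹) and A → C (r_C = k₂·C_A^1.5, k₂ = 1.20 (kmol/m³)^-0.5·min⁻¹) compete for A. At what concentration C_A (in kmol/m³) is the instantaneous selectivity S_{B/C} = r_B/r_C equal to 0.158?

15.2 kmol/m³

S_{B/C} = (k₁/k₂)·C_A⁻¹ ⇒ C_A = (S·k₂/k₁)^(-1).
= (0.158×1.20/2.89)^(-1) = (0.06561)^(-1) = 15.2 kmol/m³.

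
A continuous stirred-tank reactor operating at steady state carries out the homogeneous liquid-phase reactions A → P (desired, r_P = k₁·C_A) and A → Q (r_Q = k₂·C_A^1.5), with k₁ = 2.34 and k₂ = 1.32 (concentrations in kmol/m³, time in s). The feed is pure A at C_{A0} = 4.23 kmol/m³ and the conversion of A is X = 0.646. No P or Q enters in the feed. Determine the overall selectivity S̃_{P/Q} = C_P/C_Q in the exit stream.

Exit C_A = C_{A0}(1−X) = 4.23×0.354 = 1.497 kmol/m³.
A CSTR operates uniformly at the exit composition, giving r_P = 3.504 and r_Q = 2.419 (each k·C_A^n at C_A = 1.497).
Overall selectivity = C_P/C_Q = r_Pτ/(r_Qτ) = r_P/r_Q = 1.45.

1.45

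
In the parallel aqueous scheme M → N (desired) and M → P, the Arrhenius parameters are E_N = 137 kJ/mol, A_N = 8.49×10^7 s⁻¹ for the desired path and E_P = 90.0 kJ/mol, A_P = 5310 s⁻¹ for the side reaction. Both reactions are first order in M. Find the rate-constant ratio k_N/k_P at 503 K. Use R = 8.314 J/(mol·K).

0.210

k_N/k_P = (A_N/A_P)·exp[−(E_N−E_P)/(RT)] = (A_N/A_P)·exp[(E_P−E_N)/(RT)].
(E_P−E_N)/(RT) = (90.0−137)×10³/(8.314×503) = -47000/4182 = -11.24.
k_N/k_P = (8.49×10^7/5310)·exp(-11.24) = 15989 × 1.315×10^-5 = 0.210.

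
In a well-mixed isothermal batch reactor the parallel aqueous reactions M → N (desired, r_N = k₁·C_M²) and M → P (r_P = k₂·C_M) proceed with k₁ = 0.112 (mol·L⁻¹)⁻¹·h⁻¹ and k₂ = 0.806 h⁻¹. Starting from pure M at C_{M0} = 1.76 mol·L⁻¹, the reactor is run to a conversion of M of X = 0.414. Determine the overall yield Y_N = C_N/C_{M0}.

0.0670

C_M = C_{M0}(1−X) = 1.031 mol·L⁻¹.
Along a PFR/batch, dC_P/dC_M = −r_P/(r_N+r_P) = −k₂/(k₂+k₁·C_M).
Integrating from C_{M0} to C_M: C_P = (0.806/0.112)·ln[(0.806+0.112·1.76)/(0.806+0.112·1.03)] = 7.196·ln(1.003/0.9215) = 0.6106 mol·L⁻¹.
Then C_N = (C_{M0}−C_M) − C_P = 0.7286 − 0.6106 = 0.1180 mol·L⁻¹.
Y_N = C_N/C_{M0} = 0.1180/1.76 = 0.0670.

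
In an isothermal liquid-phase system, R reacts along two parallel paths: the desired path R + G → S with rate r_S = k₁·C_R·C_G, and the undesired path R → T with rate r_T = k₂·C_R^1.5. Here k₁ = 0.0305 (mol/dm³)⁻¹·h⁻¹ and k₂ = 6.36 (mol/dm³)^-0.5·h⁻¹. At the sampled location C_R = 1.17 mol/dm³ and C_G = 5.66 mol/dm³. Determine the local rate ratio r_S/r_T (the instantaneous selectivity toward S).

0.0251

S_{S/T} = r_S/r_T = (k₁·C_R·C_G)/(k₂·C_R^1.5) = (k₁/k₂)·C_R^-0.5·C_G.
= (0.0305×1.170×5.660) / (6.36×1.170^1.5) = 0.2020/8.049 = 0.0251.
The undesired path is higher order in R, so low C_R (CSTR or dilute feed) favours S.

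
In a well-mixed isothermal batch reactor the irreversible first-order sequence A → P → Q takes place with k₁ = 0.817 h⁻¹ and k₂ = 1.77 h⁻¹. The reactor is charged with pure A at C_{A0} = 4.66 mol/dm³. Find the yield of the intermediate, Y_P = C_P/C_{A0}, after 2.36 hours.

0.112

For first-order series with pure A initially, C_P(t) = k₁C_{A0}/(k₂−k₁)·(e^(−k₁t) − e^(−k₂t)).
e^(−k₁t) = e^(−0.817×2.36) = e^(−1.928) = 0.1454; e^(−k₂t) = e^(−4.177) = 0.01534.
C_P = 0.817×4.66/(1.77−0.817) × (0.1454−0.01534) = 3.995×0.1301 = 0.5197 mol/dm³.
Y_P = C_P/C_{A0} = 0.5197/4.66 = 0.112.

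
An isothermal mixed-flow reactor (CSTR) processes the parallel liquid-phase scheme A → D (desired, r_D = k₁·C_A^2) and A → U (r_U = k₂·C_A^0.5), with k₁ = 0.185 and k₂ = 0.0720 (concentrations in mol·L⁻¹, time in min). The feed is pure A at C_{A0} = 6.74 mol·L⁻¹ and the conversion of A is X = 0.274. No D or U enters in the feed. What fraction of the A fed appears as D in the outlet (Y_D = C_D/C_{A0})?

0.264

Exit C_A = C_{A0}(1−X) = 6.74×0.726 = 4.893 mol·L⁻¹.
A CSTR operates uniformly at the exit composition, giving r_D = 4.430 and r_U = 0.1593 (each k·C_A^n at C_A = 4.893).
Fraction of consumed A going to D: r_D/(r_D+r_U) = 0.9653.
C_D = 0.9653·C_{A0}·X = 0.9653×6.74×0.274 = 1.78 mol·L⁻¹; Y_D = C_D/C_{A0} = 0.264.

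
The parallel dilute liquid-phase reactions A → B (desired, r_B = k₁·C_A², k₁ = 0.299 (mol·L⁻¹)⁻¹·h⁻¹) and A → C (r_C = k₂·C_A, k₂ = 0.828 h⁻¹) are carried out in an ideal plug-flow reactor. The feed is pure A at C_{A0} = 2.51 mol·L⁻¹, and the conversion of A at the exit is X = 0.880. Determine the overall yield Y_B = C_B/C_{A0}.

C_A = C_{A0}(1−X) = 0.3012 mol·L⁻¹.
Along a PFR/batch, dC_C/dC_A = −r_C/(r_B+r_C) = −k₂/(k₂+k₁·C_A).
Integrating from C_{A0} to C_A: C_C = (0.828/0.299)·ln[(0.828+0.299·2.51)/(0.828+0.299·0.301)] = 2.769·ln(1.578/0.9181) = 1.501 mol·L⁻¹.
Then C_B = (C_{A0}−C_A) − C_C = 2.209 − 1.501 = 0.7080 mol·L⁻¹.
Y_B = C_B/C_{A0} = 0.7080/2.51 = 0.282.

0.282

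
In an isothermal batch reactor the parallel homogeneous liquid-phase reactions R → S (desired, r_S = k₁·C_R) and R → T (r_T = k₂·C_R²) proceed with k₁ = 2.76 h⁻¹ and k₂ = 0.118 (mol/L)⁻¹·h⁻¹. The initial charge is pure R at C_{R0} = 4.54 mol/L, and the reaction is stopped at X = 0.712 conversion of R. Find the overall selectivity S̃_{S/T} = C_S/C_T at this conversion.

8.09

C_R = C_{R0}(1−X) = 1.308 mol/L.
Along a PFR/batch, dC_S/dC_R = −r_S/(r_S+r_T) = −k₁/(k₁+k₂·C_R).
Integrating from C_{R0} to C_R: C_S = (2.76/0.118)·ln[(2.76+0.118·4.54)/(2.76+0.118·1.31)] = 23.39·ln(3.296/2.914) = 2.877 mol/L.
C_T = (C_{R0}−C_R)−C_S = 0.3555 mol/L; S̃_{S/T} = 2.877/0.3555 = 8.09.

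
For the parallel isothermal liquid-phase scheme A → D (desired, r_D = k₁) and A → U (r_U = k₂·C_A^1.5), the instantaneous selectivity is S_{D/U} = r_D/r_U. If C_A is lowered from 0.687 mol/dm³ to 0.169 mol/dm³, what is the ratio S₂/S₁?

S_{D/U} = (k₁/k₂)·C_A^-1.5, so S₂/S₁ = (C_{A,2}/C_{A,1})^-1.5.
= (0.169/0.687)^(-1.5) = (0.2460)^(-1.5) = 8.20.
Selectivity toward D rises as C_A falls — low-concentration operation is favoured.

8.20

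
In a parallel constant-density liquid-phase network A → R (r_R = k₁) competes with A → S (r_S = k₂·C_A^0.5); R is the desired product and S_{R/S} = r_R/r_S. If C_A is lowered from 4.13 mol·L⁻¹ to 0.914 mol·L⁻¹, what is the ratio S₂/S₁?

2.13

S_{R/S} = (k₁/k₂)·C_A^-0.5, so S₂/S₁ = (C_{A,2}/C_{A,1})^-0.5.
= (0.914/4.13)^(-0.5) = (0.2213)^(-0.5) = 2.13.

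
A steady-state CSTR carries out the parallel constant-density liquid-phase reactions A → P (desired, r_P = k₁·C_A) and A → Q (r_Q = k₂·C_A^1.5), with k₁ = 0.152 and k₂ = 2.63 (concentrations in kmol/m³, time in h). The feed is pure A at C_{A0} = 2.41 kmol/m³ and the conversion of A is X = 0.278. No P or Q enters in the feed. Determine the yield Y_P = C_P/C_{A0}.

0.0117

Exit C_A = C_{A0}(1−X) = 2.41×0.722 = 1.740 kmol/m³.
Rates in a CSTR are evaluated at the outlet concentration: r_P = 0.152×1.740 = 0.2645, r_Q = 2.63×1.740^1.5 = 6.037.
Fraction of consumed A going to P: r_P/(r_P+r_Q) = 0.04197.
C_P = 0.04197·C_{A0}·X = 0.04197×2.41×0.278 = 0.0281 kmol/m³; Y_P = C_P/C_{A0} = 0.0117.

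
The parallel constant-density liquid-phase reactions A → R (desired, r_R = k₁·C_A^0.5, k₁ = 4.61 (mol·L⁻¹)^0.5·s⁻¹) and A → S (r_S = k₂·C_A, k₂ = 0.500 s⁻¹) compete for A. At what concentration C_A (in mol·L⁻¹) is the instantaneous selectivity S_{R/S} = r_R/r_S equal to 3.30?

S_{R/S} = (k₁/k₂)·C_A^-0.5 ⇒ C_A = (S·k₂/k₁)^(-2).
= (3.30×0.500/4.61)^(-2) = (0.3579)^(-2) = 7.81 mol·L⁻¹.

7.81 mol·L⁻¹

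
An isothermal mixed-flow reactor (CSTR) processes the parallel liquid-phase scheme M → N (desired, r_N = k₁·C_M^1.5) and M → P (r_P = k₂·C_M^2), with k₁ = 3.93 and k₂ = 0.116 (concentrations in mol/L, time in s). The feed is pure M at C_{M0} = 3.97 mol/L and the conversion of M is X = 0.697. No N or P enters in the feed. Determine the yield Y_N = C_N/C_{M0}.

Exit C_M = C_{M0}(1−X) = 3.97×0.303 = 1.203 mol/L.
A CSTR operates uniformly at the exit composition, giving r_N = 5.185 and r_P = 0.1679 (each k·C_M^n at C_M = 1.203).
Fraction of consumed M going to N: r_N/(r_N+r_P) = 0.9686.
C_N = 0.9686·C_{M0}·X = 0.9686×3.97×0.697 = 2.68 mol/L; Y_N = C_N/C_{M0} = 0.675.

0.675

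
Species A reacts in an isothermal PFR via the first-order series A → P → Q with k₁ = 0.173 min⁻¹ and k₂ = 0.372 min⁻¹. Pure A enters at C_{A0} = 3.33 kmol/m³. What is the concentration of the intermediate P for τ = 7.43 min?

0.618 kmol/m³

The intermediate concentration in a first-order A→B→C sequence is C_P = k₁C_{A0}(e^(−k₁τ) − e^(−k₂τ))/(k₂−k₁).
e^(−k₁τ) = e^(−0.173×7.43) = e^(−1.285) = 0.2765; e^(−k₂τ) = e^(−2.764) = 0.06304.
C_P = 0.173×3.33/(0.372−0.173) × (0.2765−0.06304) = 2.895×0.2135 = 0.6181 kmol/m³.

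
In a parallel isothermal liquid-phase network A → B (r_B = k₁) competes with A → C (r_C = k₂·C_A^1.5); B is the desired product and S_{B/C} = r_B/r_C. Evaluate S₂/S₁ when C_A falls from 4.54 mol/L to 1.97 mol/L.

S_{B/C} = (k₁/k₂)·C_A^-1.5, so S₂/S₁ = (C_{A,2}/C_{A,1})^-1.5.
= (1.97/4.54)^(-1.5) = (0.4339)^(-1.5) = 3.50.
Selectivity toward B rises as C_A falls — low-concentration operation is favoured.

3.50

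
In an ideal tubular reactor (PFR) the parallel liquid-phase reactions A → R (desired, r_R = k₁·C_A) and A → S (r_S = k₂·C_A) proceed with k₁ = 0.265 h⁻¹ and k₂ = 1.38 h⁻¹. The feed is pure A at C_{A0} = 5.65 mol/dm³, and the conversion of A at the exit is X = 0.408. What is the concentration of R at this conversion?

0.371 mol/dm³

C_A = C_{A0}(1−X) = 3.345 mol/dm³.
Both paths are first order in A, so the instantaneous fraction to R is constant: dC_R/d(−C_A) = k₁/(k₁+k₂) = 0.1611.
C_R = 0.1611·(C_{A0}−C_A) = 0.1611×2.305 = 0.371 mol/dm³.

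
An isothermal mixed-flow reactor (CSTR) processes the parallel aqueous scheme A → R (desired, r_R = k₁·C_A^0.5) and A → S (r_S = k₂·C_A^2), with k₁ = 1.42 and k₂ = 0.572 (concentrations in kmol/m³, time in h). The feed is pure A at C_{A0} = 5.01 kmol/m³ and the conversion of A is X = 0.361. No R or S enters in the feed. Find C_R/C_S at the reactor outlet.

0.433

Exit C_A = C_{A0}(1−X) = 5.01×0.639 = 3.201 kmol/m³.
In a CSTR the entire volume is at exit conditions, so r_R = 1.42×3.201^0.5 = 2.541 and r_S = 0.572×3.201^2 = 5.862.
Overall selectivity = C_R/C_S = r_Rτ/(r_Sτ) = r_R/r_S = 0.433.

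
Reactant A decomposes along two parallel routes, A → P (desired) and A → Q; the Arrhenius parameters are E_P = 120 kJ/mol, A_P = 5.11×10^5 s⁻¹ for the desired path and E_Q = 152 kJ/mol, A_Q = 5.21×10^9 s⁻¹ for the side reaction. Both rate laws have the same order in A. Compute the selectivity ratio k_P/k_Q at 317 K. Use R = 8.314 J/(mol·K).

Since both paths have the same order in A, the concentration cancels and S_{P/Q} = k_P/k_Q = (A_P/A_Q)·exp[(E_Q−E_P)/(RT)].
(E_Q−E_P)/(RT) = (152−120)×10³/(8.314×317) = 32000/2636 = 12.14.
k_P/k_Q = (5.11×10^5/5.21×10^9)·exp(12.14) = 9.808×10^-5 × 1.875×10^5 = 18.4.

18.4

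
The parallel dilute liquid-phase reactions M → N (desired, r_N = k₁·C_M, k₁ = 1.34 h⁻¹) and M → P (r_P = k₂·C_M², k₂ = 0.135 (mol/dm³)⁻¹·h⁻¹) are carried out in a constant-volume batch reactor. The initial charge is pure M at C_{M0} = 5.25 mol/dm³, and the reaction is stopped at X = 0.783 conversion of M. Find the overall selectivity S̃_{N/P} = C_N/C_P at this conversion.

3.22

C_M = C_{M0}(1−X) = 1.139 mol/dm³.
Along a PFR/batch, dC_N/dC_M = −r_N/(r_N+r_P) = −k₁/(k₁+k₂·C_M).
Integrating from C_{M0} to C_M: C_N = (1.34/0.135)·ln[(1.34+0.135·5.25)/(1.34+0.135·1.14)] = 9.926·ln(2.049/1.494) = 3.136 mol/dm³.
C_P = (C_{M0}−C_M)−C_N = 0.9751 mol/dm³; S̃_{N/P} = 3.136/0.9751 = 3.22.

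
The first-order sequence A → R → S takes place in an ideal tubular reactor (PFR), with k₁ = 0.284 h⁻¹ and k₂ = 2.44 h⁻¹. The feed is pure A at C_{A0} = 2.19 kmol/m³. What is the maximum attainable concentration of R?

Evaluating C_R at τ_opt = ln(k₂/k₁)/(k₂−k₁) gives C_{R,max}/C_{A0} = (k₁/k₂)^[k₂/(k₂−k₁)].
= (0.284/2.44)^(2.44/(2.44−0.284)) = (0.1164)^(1.132) = 0.08768.
C_{R,max} = 0.08768×2.19 = 0.192 kmol/m³.

0.192 kmol/m³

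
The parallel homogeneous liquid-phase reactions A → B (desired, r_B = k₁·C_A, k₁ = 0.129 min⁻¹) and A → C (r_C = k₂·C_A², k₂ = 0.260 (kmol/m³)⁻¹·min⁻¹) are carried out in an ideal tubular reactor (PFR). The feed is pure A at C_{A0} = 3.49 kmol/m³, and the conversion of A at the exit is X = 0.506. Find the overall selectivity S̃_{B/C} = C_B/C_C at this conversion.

0.197

C_A = C_{A0}(1−X) = 1.724 kmol/m³.
Along a PFR/batch, dC_B/dC_A = −r_B/(r_B+r_C) = −k₁/(k₁+k₂·C_A).
Integrating from C_{A0} to C_A: C_B = (0.129/0.260)·ln[(0.129+0.260·3.49)/(0.129+0.260·1.72)] = 0.4962·ln(1.036/0.5773) = 0.2904 kmol/m³.
C_C = (C_{A0}−C_A)−C_B = 1.476 kmol/m³; S̃_{B/C} = 0.2904/1.476 = 0.197.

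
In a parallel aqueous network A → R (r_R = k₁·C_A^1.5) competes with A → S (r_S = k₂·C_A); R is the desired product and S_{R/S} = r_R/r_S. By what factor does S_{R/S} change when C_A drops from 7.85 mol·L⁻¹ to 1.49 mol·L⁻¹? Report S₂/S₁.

S_{R/S} = (k₁/k₂)·C_A^0.5, so S₂/S₁ = (C_{A,2}/C_{A,1})^0.5.
= (1.49/7.85)^0.5 = (0.1898)^0.5 = 0.436.
Selectivity toward R falls as C_A falls — high-concentration operation is favoured.

0.436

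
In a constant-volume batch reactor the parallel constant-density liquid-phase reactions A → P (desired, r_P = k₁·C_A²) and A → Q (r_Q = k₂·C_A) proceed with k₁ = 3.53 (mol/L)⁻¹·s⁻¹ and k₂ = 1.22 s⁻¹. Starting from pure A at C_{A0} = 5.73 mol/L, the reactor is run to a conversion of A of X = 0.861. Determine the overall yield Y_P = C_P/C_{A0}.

0.760

C_A = C_{A0}(1−X) = 0.7965 mol/L.
Along a PFR/batch, dC_Q/dC_A = −r_Q/(r_P+r_Q) = −k₂/(k₂+k₁·C_A).
Integrating from C_{A0} to C_A: C_Q = (1.22/3.53)·ln[(1.22+3.53·5.73)/(1.22+3.53·0.796)] = 0.3456·ln(21.45/4.032) = 0.5777 mol/L.
Then C_P = (C_{A0}−C_A) − C_Q = 4.934 − 0.5777 = 4.356 mol/L.
Y_P = C_P/C_{A0} = 4.356/5.73 = 0.760.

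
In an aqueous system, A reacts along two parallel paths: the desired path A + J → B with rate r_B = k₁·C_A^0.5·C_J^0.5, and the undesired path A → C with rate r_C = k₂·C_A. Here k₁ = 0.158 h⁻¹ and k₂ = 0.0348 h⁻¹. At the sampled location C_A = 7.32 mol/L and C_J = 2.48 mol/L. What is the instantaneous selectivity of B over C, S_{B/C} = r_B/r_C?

S_{B/C} = r_B/r_C = (k₁·C_A^0.5·C_J^0.5)/(k₂·C_A) = (k₁/k₂)·C_A^-0.5·C_J^0.5.
= (0.158×7.320^0.5×2.480^0.5) / (0.0348×7.320) = 0.6732/0.2547 = 2.64.

2.64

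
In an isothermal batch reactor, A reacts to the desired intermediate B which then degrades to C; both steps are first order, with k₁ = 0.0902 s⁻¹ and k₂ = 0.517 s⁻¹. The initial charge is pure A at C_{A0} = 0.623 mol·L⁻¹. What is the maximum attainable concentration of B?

0.0752 mol·L⁻¹

Evaluating C_B at t_opt = ln(k₂/k₁)/(k₂−k₁) gives C_{B,max}/C_{A0} = (k₁/k₂)^[k₂/(k₂−k₁)].
= (0.0902/0.517)^(0.517/(0.517−0.0902)) = (0.1745)^(1.211) = 0.1206.
C_{B,max} = 0.1206×0.623 = 0.0752 mol·L⁻¹.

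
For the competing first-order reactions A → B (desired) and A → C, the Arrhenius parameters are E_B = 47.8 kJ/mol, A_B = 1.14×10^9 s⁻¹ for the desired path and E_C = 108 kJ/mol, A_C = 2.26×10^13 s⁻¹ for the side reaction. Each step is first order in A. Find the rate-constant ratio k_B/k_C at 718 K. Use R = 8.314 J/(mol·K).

1.21

Since both paths have the same order in A, the concentration cancels and S_{B/C} = k_B/k_C = (A_B/A_C)·exp[(E_C−E_B)/(RT)].
(E_C−E_B)/(RT) = (108−47.8)×10³/(8.314×718) = 60200/5969 = 10.08.
k_B/k_C = (1.14×10^9/2.26×10^13)·exp(10.08) = 5.044×10^-5 × 23973 = 1.21.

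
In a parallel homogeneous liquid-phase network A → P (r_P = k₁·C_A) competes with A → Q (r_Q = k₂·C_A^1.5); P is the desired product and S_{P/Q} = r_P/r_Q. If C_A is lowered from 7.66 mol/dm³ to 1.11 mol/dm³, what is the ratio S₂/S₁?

2.63

S_{P/Q} = (k₁/k₂)·C_A^-0.5, so S₂/S₁ = (C_{A,2}/C_{A,1})^-0.5.
= (1.11/7.66)^(-0.5) = (0.1449)^(-0.5) = 2.63.
Selectivity toward P rises as C_A falls — low-concentration operation is favoured.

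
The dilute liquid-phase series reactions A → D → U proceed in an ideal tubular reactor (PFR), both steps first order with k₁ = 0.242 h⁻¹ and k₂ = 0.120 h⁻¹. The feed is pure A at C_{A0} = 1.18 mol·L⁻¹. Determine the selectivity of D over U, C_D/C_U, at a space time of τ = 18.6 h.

Solving the coupled first-order balances gives C_D(τ) = [k₁/(k₂−k₁)]·C_{A0}·(e^(−k₁τ) − e^(−k₂τ)).
e^(−k₁τ) = e^(−0.242×18.6) = e^(−4.501) = 0.01110; e^(−k₂τ) = e^(−2.232) = 0.1073.
C_D = 0.242×1.18/(0.120−0.242) × (0.01110−0.1073) = (-2.341)×(-0.09622) = 0.2252 mol·L⁻¹.
C_A = C_{A0}e^(−k₁τ) = 0.01309 mol·L⁻¹, so C_U = C_{A0}−C_A−C_D = 0.9417 mol·L⁻¹; C_D/C_U = 0.239.

0.239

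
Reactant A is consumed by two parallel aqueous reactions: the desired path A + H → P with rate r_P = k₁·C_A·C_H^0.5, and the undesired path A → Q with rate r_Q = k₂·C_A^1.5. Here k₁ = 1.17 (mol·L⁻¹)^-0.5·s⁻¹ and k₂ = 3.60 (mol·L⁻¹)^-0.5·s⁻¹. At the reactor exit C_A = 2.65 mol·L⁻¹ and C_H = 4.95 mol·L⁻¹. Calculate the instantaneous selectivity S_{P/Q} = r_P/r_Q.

S_{P/Q} = r_P/r_Q = (k₁·C_A·C_H^0.5)/(k₂·C_A^1.5) = (k₁/k₂)·C_A^-0.5·C_H^0.5.
= (1.17×2.650×4.950^0.5) / (3.60×2.650^1.5) = 6.898/15.53 = 0.444.

0.444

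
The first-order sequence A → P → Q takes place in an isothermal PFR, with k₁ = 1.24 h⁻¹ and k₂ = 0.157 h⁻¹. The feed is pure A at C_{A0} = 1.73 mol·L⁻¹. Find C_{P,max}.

At the optimum, C_{P,max}/C_{A0} = (k₁/k₂)^[k₂/(k₂−k₁)].
= (1.24/0.157)^(0.157/(0.157−1.24)) = (7.898)^(-0.1450) = 0.7411.
C_{P,max} = 0.7411×1.73 = 1.28 mol·L⁻¹.

1.28 mol·L⁻¹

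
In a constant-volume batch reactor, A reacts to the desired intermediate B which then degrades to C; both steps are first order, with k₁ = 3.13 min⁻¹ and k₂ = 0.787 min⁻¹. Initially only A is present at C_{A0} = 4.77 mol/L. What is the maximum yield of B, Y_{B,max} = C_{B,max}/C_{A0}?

0.629

At the optimum, C_{B,max}/C_{A0} = (k₁/k₂)^[k₂/(k₂−k₁)].
= (3.13/0.787)^(0.787/(0.787−3.13)) = (3.977)^(-0.3359) = 0.6289.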